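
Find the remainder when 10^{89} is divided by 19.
By Fermat: 10^{18} ≡ 1 mod 19. 89 = 4×18 + 17. So 10^{89} ≡ 10^{17} ≡ 2 mod 19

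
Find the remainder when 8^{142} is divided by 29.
By Fermat: 8^{28} ≡ 1 mod 29. 142 = 5×28 + 2. So 8^{142} ≡ 8^{2} ≡ 6 mod 29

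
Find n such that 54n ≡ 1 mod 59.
Since 59 is prime, by Fermat 54^(-1) ≡ 54^{57} ≡ 47 mod 59. Verify: 54 × 47 = 2538 ≡ 1 mod 59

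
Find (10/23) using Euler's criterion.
(10/23) = 10^{11} mod 23 = -1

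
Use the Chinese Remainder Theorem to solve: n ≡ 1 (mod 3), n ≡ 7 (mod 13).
M = 3 × 13 = 39. M₁ = 13, y₁ ≡ 1 (mod 3). M₂ = 3, y₂ ≡ 9 (mod 13). n = 1×13×1 + 7×3×9 ≡ 7 (mod 39)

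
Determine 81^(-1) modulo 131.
Since 131 is prime, by Fermat 81^(-1) ≡ 81^{129} ≡ 55 (mod 131). Verify: 81 × 55 = 4455 ≡ 1 (mod 131)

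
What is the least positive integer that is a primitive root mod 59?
g = 2. Powers: [2, 4, 8, 16, 32, 5, 10, 20, 40, ...] generates all 58 non-zero residues.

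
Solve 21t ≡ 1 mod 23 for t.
Since 23 is prime, by Fermat 21^(-1) ≡ 21^{21} ≡ 11 mod 23. Verify: 21 × 11 = 231 ≡ 1 mod 23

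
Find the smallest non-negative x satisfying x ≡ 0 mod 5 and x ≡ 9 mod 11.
M = 5 × 11 = 55. M₁ = 11, y₁ ≡ 1 mod 5. M₂ = 5, y₂ ≡ 9 mod 11. x = 0×11×1 + 9×5×9 ≡ 20 mod 55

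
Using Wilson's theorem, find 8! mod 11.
(10)! = (8)! × (9) × (10) ≡ -1 mod 11. So (8)! ≡ -1 × [(10)(9)]^(-1) ≡ 5 mod 11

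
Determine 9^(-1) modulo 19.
Since 19 is prime, by Fermat 9^(-1) ≡ 9^{17} ≡ 17 mod 19. Verify: 9 × 17 = 153 ≡ 1 mod 19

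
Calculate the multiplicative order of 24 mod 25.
Powers of 24 mod 25: 24^1≡24, 24^2≡1. Order = 2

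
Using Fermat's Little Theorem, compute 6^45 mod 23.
By Fermat: 6^{22} ≡ 1 mod 23. 45 = 2×22 + 1. So 6^{45} ≡ 6^{1} ≡ 6 mod 23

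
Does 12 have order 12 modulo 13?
12^{2} ≡ 1 (mod 13) and 2 < 12, so ord_13(12) = 2 ≠ 12 and 12 is not a primitive root.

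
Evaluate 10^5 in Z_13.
By repeated squaring (mod 13): 10^{1}≡10, 10^{2}≡9, 10^{4}≡3. Then 10^{5} = 10^{4+1} ≡ 3 × 10 ≡ 4 (mod 13)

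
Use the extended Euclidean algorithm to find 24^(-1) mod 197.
Extended GCD: 24(-41) + 197(5) = 1. So 24^(-1) ≡ -41 ≡ 156 (mod 197). Verify: 24 × 156 = 3744 ≡ 1 (mod 197)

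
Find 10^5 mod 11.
By repeated squaring mod 11: 10^{1}≡10, 10^{2}≡1, 10^{4}≡1. Then 10^{5} = 10^{4+1} ≡ 1 × 10 ≡ 10 mod 11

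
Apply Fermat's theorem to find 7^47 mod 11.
By Fermat: 7^{10} ≡ 1 mod 11. 47 = 4×10 + 7. So 7^{47} ≡ 7^{7} ≡ 6 mod 11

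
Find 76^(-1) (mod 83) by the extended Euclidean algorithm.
Extended GCD: 76(-12) + 83(11) = 1. So 76^(-1) ≡ -12 ≡ 71 (mod 83). Verify: 76 × 71 = 5396 ≡ 1 (mod 83)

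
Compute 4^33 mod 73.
By repeated squaring (mod 73): 4^{1}≡4, 4^{2}≡16, 4^{4}≡37, 4^{8}≡55, 4^{16}≡32, 4^{32}≡2. Then 4^{33} = 4^{32+1} ≡ 2 × 4 ≡ 8 (mod 73)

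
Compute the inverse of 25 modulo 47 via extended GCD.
Extended GCD: 25(-15) + 47(8) = 1. So 25^(-1) ≡ -15 ≡ 32 (mod 47). Verify: 25 × 32 = 800 ≡ 1 (mod 47)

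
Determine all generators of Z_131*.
There are φ(130) = 48 primitive roots mod 131: {2, 6, 8, 10, 14, 17, 22, 23, 26, 29, 30, 31, 37, 40, 50, 54, 56, 57, 66, 67, 72, 76, 82, 83, 85, 87, 88, 90, 93, 95, 96, 97, 98, 103, 104, 106, 110, 111, 115, 116, 118, 119, 120, 122, 124, 126, 127, 128}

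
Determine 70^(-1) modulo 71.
Since 71 is prime, by Fermat 70^(-1) ≡ 70^{69} ≡ 70 (mod 71). Verify: 70 × 70 = 4900 ≡ 1 (mod 71)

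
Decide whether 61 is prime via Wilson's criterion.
(60)! mod 61 = 60. Since 60 ≡ -1 (mod 61), 61 is prime.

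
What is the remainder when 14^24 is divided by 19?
Using Fermat: 14^{18} ≡ 1 mod 19. 24 ≡ 6 mod 18. So 14^{24} ≡ 14^{6} ≡ 7 mod 19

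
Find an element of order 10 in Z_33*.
2 has order 10 mod 33 since 2^{10} ≡ 1 (mod 33) and no smaller power works.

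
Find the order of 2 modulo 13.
Powers of 2 mod 13: 2^1≡2, 2^2≡4, 2^3≡8, 2^4≡3, 2^5≡6, 2^6≡12, 2^7≡11, 2^8≡9, 2^9≡5, 2^10≡10, 2^11≡7, 2^12≡1. Order = 12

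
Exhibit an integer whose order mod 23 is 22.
5 has order 22 mod 23 since 5^{22} ≡ 1 mod 23 and no smaller power works.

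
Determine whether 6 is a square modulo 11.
By Euler's criterion: 6^{5} ≡ 10 (mod 11). Since this equals -1 (≡ 10), 6 is not a QR.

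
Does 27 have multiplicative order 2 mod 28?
Powers of 27 mod 28: 27^1≡27, 27^2≡1. First k with 27^k≡1 is k=2. Yes, ord_28(27) = 2.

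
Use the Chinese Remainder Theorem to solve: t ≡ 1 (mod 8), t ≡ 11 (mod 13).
M = 8 × 13 = 104. M₁ = 13, y₁ ≡ 5 (mod 8). M₂ = 8, y₂ ≡ 5 (mod 13). t = 1×13×5 + 11×8×5 ≡ 89 (mod 104)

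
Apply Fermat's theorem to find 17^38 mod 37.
By Fermat: 17^{36} ≡ 1 mod 37. So 17^{38} = 17^{36} · 17^{2} ≡ 17^{2} ≡ 30 mod 37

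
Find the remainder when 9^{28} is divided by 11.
By Fermat: 9^{10} ≡ 1 (mod 11). 28 = 2×10 + 8. So 9^{28} ≡ 9^{8} ≡ 3 (mod 11)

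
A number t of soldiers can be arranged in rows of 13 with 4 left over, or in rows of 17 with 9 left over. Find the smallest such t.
M = 13 × 17 = 221. M₁ = 17, y₁ ≡ 10 mod 13. M₂ = 13, y₂ ≡ 4 mod 17. t = 4×17×10 + 9×13×4 ≡ 43 mod 221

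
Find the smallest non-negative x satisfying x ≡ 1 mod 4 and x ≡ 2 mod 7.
M = 4 × 7 = 28. M₁ = 7, y₁ ≡ 3 mod 4. M₂ = 4, y₂ ≡ 2 mod 7. x = 1×7×3 + 2×4×2 ≡ 9 mod 28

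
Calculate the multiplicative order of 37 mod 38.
Powers of 37 mod 38: 37^1≡37, 37^2≡1. Order = 2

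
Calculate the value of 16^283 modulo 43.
Using Fermat: 16^{42} ≡ 1 (mod 43). 283 ≡ 31 (mod 42). So 16^{283} ≡ 16^{31} ≡ 11 (mod 43)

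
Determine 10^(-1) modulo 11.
Since 11 is prime, by Fermat 10^(-1) ≡ 10^{9} ≡ 10 (mod 11). Verify: 10 × 10 = 100 ≡ 1 (mod 11)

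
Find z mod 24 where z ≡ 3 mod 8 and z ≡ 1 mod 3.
M = 8 × 3 = 24. M₁ = 3, y₁ ≡ 3 mod 8. M₂ = 8, y₂ ≡ 2 mod 3. z = 3×3×3 + 1×8×2 ≡ 19 mod 24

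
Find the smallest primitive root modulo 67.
g = 2. For each prime q|66: 2^{33}≡66, 2^{22}≡37, 2^{6}≡64, none ≡ 1, so ord_67(2) = 66 and 2 is a primitive root.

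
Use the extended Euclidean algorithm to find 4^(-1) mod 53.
Extended GCD: 4(-13) + 53(1) = 1. So 4^(-1) ≡ -13 ≡ 40 (mod 53). Verify: 4 × 40 = 160 ≡ 1 (mod 53)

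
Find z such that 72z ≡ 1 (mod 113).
Since 113 is prime, by Fermat 72^(-1) ≡ 72^{111} ≡ 11 (mod 113). Verify: 72 × 11 = 792 ≡ 1 (mod 113)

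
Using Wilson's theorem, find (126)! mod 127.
By Wilson's theorem, (126)! ≡ -1 ≡ 126 (mod 127)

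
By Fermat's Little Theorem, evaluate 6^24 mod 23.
By Fermat: 6^{22} ≡ 1 (mod 23). So 6^{24} = 6^{22} · 6^{2} ≡ 6^{2} ≡ 13 (mod 23)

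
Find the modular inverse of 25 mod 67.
Since 67 is prime, by Fermat 25^(-1) ≡ 25^{65} ≡ 59 mod 67. Verify: 25 × 59 = 1475 ≡ 1 mod 67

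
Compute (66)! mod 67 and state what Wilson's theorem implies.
(66)! mod 67 = 66. Since this equals -1 mod 67, Wilson confirms 67 is prime.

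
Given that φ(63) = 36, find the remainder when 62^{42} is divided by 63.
By Euler: 62^{36} ≡ 1 mod 63 since gcd(62, 63) = 1. 42 = 1×36 + 6. So 62^{42} ≡ 62^{6} ≡ 1 mod 63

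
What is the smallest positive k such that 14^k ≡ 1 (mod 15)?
Powers of 14 mod 15: 14^1≡14, 14^2≡1. ord_15(14) = 2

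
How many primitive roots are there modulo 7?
There are φ(7-1) = φ(6) = 2 primitive roots modulo 7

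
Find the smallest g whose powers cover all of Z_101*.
g = 2. Powers: [2, 4, 8, 16, 32, 64, 27, 54, ...] generates all 100 non-zero residues.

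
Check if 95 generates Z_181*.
95^{60} ≡ 1 mod 181 and 60 < 180, so ord_181(95) = 60 ≠ 180 and 95 is not a primitive root.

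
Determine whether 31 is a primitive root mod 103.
31^{34} ≡ 1 mod 103 and 34 < 102, so ord_103(31) = 34 ≠ 102 and 31 is not a primitive root.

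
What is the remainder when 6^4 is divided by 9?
6^{4} = 1296 ≡ 0 (mod 9)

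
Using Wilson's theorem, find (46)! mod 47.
By Wilson's theorem, (46)! ≡ -1 ≡ 46 mod 47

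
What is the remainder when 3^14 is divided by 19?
By repeated squaring mod 19: 3^{1}≡3, 3^{2}≡9, 3^{4}≡5, 3^{8}≡6. Then 3^{14} = 3^{8+4+2} ≡ 6 × 5 × 9 ≡ 4 mod 19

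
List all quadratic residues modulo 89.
QRs mod 89: {1, 2, 4, 5, 8, 9, 10, 11, 16, 17, 18, 20, 21, 22, 25, 32, 34, 36, 39, 40, 42, 44, 45, 47, 49, 50, 53, 55, 57, 64, 67, 68, 69, 71, 72, 73, 78, 79, 80, 81, 84, 85, 87, 88}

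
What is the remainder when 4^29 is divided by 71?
By repeated squaring mod 71: 4^{1}≡4, 4^{2}≡16, 4^{4}≡43, 4^{8}≡3, 4^{16}≡9. Then 4^{29} = 4^{16+8+4+1} ≡ 9 × 3 × 43 × 4 ≡ 29 mod 71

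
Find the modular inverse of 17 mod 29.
Since 29 is prime, by Fermat 17^(-1) ≡ 17^{27} ≡ 12 mod 29. Verify: 17 × 12 = 204 ≡ 1 mod 29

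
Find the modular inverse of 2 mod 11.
Since 11 is prime, by Fermat 2^(-1) ≡ 2^{9} ≡ 6 (mod 11). Verify: 2 × 6 = 12 ≡ 1 (mod 11)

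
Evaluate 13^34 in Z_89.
By repeated squaring mod 89: 13^{1}≡13, 13^{2}≡80, 13^{4}≡81, 13^{8}≡64, 13^{16}≡2, 13^{32}≡4. Then 13^{34} = 13^{32+2} ≡ 4 × 80 ≡ 53 mod 89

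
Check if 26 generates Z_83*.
26^{41} ≡ 1 mod 83 and 41 < 82, so ord_83(26) = 41 ≠ 82 and 26 is not a primitive root.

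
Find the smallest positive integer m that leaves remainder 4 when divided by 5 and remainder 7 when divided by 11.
M = 5 × 11 = 55. M₁ = 11, y₁ ≡ 1 mod 5. M₂ = 5, y₂ ≡ 9 mod 11. m = 4×11×1 + 7×5×9 ≡ 29 mod 55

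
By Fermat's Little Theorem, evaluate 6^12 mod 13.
By Fermat's Little Theorem, 6^{12} ≡ 1 (mod 13) since 13 is prime and gcd(6, 13) = 1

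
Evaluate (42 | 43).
(42/43) = 42^{21} mod 43 = -1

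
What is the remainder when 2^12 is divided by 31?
By repeated squaring (mod 31): 2^{1}≡2, 2^{2}≡4, 2^{4}≡16, 2^{8}≡8. Then 2^{12} = 2^{8+4} ≡ 8 × 16 ≡ 4 (mod 31)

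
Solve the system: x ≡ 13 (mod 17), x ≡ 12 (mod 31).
M = 17 × 31 = 527. M₁ = 31, y₁ ≡ 11 (mod 17). M₂ = 17, y₂ ≡ 11 (mod 31). x = 13×31×11 + 12×17×11 ≡ 353 (mod 527)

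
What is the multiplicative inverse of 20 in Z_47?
Since 47 is prime, by Fermat 20^(-1) ≡ 20^{45} ≡ 40 (mod 47). Verify: 20 × 40 = 800 ≡ 1 (mod 47)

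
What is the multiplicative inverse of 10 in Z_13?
Since 13 is prime, by Fermat 10^(-1) ≡ 10^{11} ≡ 4 (mod 13). Verify: 10 × 4 = 40 ≡ 1 (mod 13)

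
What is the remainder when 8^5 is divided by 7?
By repeated squaring mod 7: 8^{1}≡1, 8^{2}≡1, 8^{4}≡1. Then 8^{5} = 8^{4+1} ≡ 1 × 1 ≡ 1 mod 7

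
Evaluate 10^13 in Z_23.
By repeated squaring (mod 23): 10^{1}≡10, 10^{2}≡8, 10^{4}≡18, 10^{8}≡2. Then 10^{13} = 10^{8+4+1} ≡ 2 × 18 × 10 ≡ 15 (mod 23)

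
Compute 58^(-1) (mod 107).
Since 107 is prime, by Fermat 58^(-1) ≡ 58^{105} ≡ 24 (mod 107). Verify: 58 × 24 = 1392 ≡ 1 (mod 107)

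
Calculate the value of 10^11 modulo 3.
Using Fermat: 10^{2} ≡ 1 (mod 3). 11 ≡ 1 (mod 2). So 10^{11} ≡ 10^{1} ≡ 1 (mod 3)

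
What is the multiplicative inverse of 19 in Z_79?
Since 79 is prime, by Fermat 19^(-1) ≡ 19^{77} ≡ 25 mod 79. Verify: 19 × 25 = 475 ≡ 1 mod 79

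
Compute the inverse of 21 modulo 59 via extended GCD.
Extended GCD: 21(-14) + 59(5) = 1. So 21^(-1) ≡ -14 ≡ 45 (mod 59). Verify: 21 × 45 = 945 ≡ 1 (mod 59)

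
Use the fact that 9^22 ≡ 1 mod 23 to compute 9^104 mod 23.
By Fermat: 9^{22} ≡ 1 mod 23. 104 = 4×22 + 16. So 9^{104} ≡ 9^{16} ≡ 8 mod 23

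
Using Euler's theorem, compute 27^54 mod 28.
By Euler: 27^{12} ≡ 1 mod 28 since gcd(27, 28) = 1. 54 = 4×12 + 6. So 27^{54} ≡ 27^{6} ≡ 1 mod 28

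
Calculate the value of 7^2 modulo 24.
7^{2} = 49 ≡ 1 (mod 24)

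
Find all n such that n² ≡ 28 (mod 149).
The square roots of 28 mod 149 are 37 and 112. Verify: 37² = 1369 ≡ 28 (mod 149)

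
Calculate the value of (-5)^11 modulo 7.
Using Fermat: (-5)^{6} ≡ 1 (mod 7). 11 ≡ 5 (mod 6). So (-5)^{11} ≡ (-5)^{5} ≡ 4 (mod 7)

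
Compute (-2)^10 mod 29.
By repeated squaring (mod 29): (-2)^{1}≡27, (-2)^{2}≡4, (-2)^{4}≡16, (-2)^{8}≡24. Then (-2)^{10} = (-2)^{8+2} ≡ 24 × 4 ≡ 9 (mod 29)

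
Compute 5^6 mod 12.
By repeated squaring mod 12: 5^{1}≡5, 5^{2}≡1, 5^{4}≡1. Then 5^{6} = 5^{4+2} ≡ 1 × 1 ≡ 1 mod 12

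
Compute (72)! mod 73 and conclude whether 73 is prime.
(72)! mod 73 = 72. Since 72 ≡ -1 (mod 73), 73 is prime.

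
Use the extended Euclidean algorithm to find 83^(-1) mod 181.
Extended GCD: 83(24) + 181(-11) = 1. So 83^(-1) ≡ 24 mod 181. Verify: 83 × 24 = 1992 ≡ 1 mod 181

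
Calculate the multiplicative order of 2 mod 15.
Powers of 2 mod 15: 2^1≡2, 2^2≡4, 2^3≡8, 2^4≡1. So the order of 2 is 4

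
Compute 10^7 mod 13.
By repeated squaring (mod 13): 10^{1}≡10, 10^{2}≡9, 10^{4}≡3. Then 10^{7} = 10^{4+2+1} ≡ 3 × 9 × 10 ≡ 10 (mod 13)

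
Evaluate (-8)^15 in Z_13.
Using Fermat: (-8)^{12} ≡ 1 mod 13. 15 ≡ 3 mod 12. So (-8)^{15} ≡ (-8)^{3} ≡ 8 mod 13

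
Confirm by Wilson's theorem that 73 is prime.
(72)! mod 73 = 72. Since this equals -1 (mod 73), Wilson confirms 73 is prime.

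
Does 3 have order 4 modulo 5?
ord_5(3) divides 4. For each prime q|4: 3^{2}≡4, none ≡ 1. So 3 has order 4 and is a primitive root mod 5.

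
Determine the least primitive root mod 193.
g = 5. Powers: [5, 25, 125, 46, 37, 185, 153, 186, ...] generates all 192 non-zero residues.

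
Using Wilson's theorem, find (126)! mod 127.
By Wilson's theorem, (126)! ≡ -1 ≡ 126 (mod 127)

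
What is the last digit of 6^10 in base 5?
Using Fermat: 6^{4} ≡ 1 mod 5. 10 ≡ 2 mod 4. So 6^{10} ≡ 6^{2} ≡ 1 mod 5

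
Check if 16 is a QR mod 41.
By Euler's criterion: 16^{20} ≡ 1 mod 41. Since this equals 1, 16 is a QR.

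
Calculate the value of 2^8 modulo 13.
By repeated squaring mod 13: 2^{1}≡2, 2^{2}≡4, 2^{4}≡3, 2^{8}≡9. So 2^{8} ≡ 9 mod 13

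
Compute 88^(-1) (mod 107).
Since 107 is prime, by Fermat 88^(-1) ≡ 88^{105} ≡ 45 (mod 107). Verify: 88 × 45 = 3960 ≡ 1 (mod 107)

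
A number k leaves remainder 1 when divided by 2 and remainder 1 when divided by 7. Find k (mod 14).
M = 2 × 7 = 14. M₁ = 7, y₁ ≡ 1 (mod 2). M₂ = 2, y₂ ≡ 4 (mod 7). k = 1×7×1 + 1×2×4 ≡ 1 (mod 14)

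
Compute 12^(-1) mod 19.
Since 19 is prime, by Fermat 12^(-1) ≡ 12^{17} ≡ 8 mod 19. Verify: 12 × 8 = 96 ≡ 1 mod 19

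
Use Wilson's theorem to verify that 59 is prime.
(58)! mod 59 = 58. Since this equals -1 mod 59, Wilson confirms 59 is prime.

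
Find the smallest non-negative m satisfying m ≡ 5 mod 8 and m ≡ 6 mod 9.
M = 8 × 9 = 72. M₁ = 9, y₁ ≡ 1 mod 8. M₂ = 8, y₂ ≡ 8 mod 9. m = 5×9×1 + 6×8×8 ≡ 69 mod 72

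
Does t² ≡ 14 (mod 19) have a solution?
By Euler's criterion: 14^{9} ≡ 18 (mod 19). Since this equals -1 (≡ 18), 14 is not a QR.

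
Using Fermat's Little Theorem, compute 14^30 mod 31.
By Fermat's Little Theorem, 14^{30} ≡ 1 mod 31 since 31 is prime and gcd(14, 31) = 1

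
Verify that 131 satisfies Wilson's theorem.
(130)! mod 131 = 130. Since this equals -1 mod 131, Wilson confirms 131 is prime.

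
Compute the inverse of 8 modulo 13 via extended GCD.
Extended GCD: 8(5) + 13(-3) = 1. So 8^(-1) ≡ 5 (mod 13). Verify: 8 × 5 = 40 ≡ 1 (mod 13)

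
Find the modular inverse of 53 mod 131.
Since 131 is prime, by Fermat 53^(-1) ≡ 53^{129} ≡ 89 mod 131. Verify: 53 × 89 = 4717 ≡ 1 mod 131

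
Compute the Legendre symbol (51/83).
(51/83) = 51^{41} mod 83 = 1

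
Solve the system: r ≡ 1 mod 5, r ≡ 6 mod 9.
M = 5 × 9 = 45. M₁ = 9, y₁ ≡ 4 mod 5. M₂ = 5, y₂ ≡ 2 mod 9. r = 1×9×4 + 6×5×2 ≡ 6 mod 45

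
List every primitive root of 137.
There are φ(136) = 64 primitive roots mod 137: {3, 5, 6, 12, 13, 20, 21, 23, 24, 26, 27, 29, 31, 33, 35, 40, 42, 43, 45, 46, 47, 48, 51, 52, 53, 54, 55, 57, 58, 62, 66, 67, 70, 71, 75, 79, 80, 82, 83, 84, 85, 86, 89, 90, 91, 92, 94, 95, 97, 102, 104, 106, 108, 110, 111, 113, 114, 116, 117, 124, 125, 131, 132, 134}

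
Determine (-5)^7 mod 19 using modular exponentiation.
By repeated squaring (mod 19): (-5)^{1}≡14, (-5)^{2}≡6, (-5)^{4}≡17. Then (-5)^{7} = (-5)^{4+2+1} ≡ 17 × 6 × 14 ≡ 3 (mod 19)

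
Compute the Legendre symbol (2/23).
(2/23) = 2^{11} mod 23 = 1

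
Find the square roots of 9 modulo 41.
The square roots of 9 mod 41 are 38 and 3. Verify: 38² = 1444 ≡ 9 (mod 41)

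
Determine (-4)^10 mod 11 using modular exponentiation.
Using Fermat: (-4)^{10} ≡ 1 (mod 11). 10 ≡ 0 (mod 10). So (-4)^{10} ≡ (-4)^{0} ≡ 1 (mod 11)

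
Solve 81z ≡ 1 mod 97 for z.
Since 97 is prime, by Fermat 81^(-1) ≡ 81^{95} ≡ 6 mod 97. Verify: 81 × 6 = 486 ≡ 1 mod 97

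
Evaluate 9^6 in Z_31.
By repeated squaring (mod 31): 9^{1}≡9, 9^{2}≡19, 9^{4}≡20. Then 9^{6} = 9^{4+2} ≡ 20 × 19 ≡ 8 (mod 31)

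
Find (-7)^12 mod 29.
By repeated squaring mod 29: (-7)^{1}≡22, (-7)^{2}≡20, (-7)^{4}≡23, (-7)^{8}≡7. Then (-7)^{12} = (-7)^{8+4} ≡ 7 × 23 ≡ 16 mod 29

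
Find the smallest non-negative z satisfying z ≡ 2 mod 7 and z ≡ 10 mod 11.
M = 7 × 11 = 77. M₁ = 11, y₁ ≡ 2 mod 7. M₂ = 7, y₂ ≡ 8 mod 11. z = 2×11×2 + 10×7×8 ≡ 65 mod 77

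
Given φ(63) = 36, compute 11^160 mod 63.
By Euler: 11^{36} ≡ 1 mod 63 since gcd(11, 63) = 1. 160 = 4×36 + 16. So 11^{160} ≡ 11^{16} ≡ 25 mod 63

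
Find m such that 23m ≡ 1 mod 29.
Since 29 is prime, by Fermat 23^(-1) ≡ 23^{27} ≡ 24 mod 29. Verify: 23 × 24 = 552 ≡ 1 mod 29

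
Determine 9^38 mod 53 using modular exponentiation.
By repeated squaring mod 53: 9^{1}≡9, 9^{2}≡28, 9^{4}≡42, 9^{8}≡15, 9^{16}≡13, 9^{32}≡10. Then 9^{38} = 9^{32+4+2} ≡ 10 × 42 × 28 ≡ 47 mod 53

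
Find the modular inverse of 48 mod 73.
Since 73 is prime, by Fermat 48^(-1) ≡ 48^{71} ≡ 35 mod 73. Verify: 48 × 35 = 1680 ≡ 1 mod 73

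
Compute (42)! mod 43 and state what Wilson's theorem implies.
(42)! mod 43 = 42. Since this equals -1 (mod 43), Wilson confirms 43 is prime.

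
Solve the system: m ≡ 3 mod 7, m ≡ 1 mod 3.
M = 7 × 3 = 21. M₁ = 3, y₁ ≡ 5 mod 7. M₂ = 7, y₂ ≡ 1 mod 3. m = 3×3×5 + 1×7×1 ≡ 10 mod 21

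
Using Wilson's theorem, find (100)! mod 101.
By Wilson's theorem, (100)! ≡ -1 ≡ 100 (mod 101)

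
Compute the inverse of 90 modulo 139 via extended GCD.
Extended GCD: 90(17) + 139(-11) = 1. So 90^(-1) ≡ 17 (mod 139). Verify: 90 × 17 = 1530 ≡ 1 (mod 139)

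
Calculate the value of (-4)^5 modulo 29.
By repeated squaring mod 29: (-4)^{1}≡25, (-4)^{2}≡16, (-4)^{4}≡24. Then (-4)^{5} = (-4)^{4+1} ≡ 24 × 25 ≡ 20 mod 29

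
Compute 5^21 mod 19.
Using Fermat: 5^{18} ≡ 1 (mod 19). 21 ≡ 3 (mod 18). So 5^{21} ≡ 5^{3} ≡ 11 (mod 19)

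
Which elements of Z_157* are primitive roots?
There are φ(156) = 48 primitive roots mod 157: {5, 6, 15, 18, 20, 21, 24, 26, 34, 38, 43, 53, 55, 60, 61, 62, 63, 66, 69, 70, 72, 73, 74, 77, 80, 83, 84, 85, 87, 88, 91, 94, 95, 96, 97, 102, 104, 114, 119, 123, 131, 133, 136, 137, 139, 142, 151, 152}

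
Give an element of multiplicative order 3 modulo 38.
7 has order 3 mod 38 since 7^{3} ≡ 1 (mod 38) and no smaller power works.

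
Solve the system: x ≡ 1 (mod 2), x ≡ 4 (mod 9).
M = 2 × 9 = 18. M₁ = 9, y₁ ≡ 1 (mod 2). M₂ = 2, y₂ ≡ 5 (mod 9). x = 1×9×1 + 4×2×5 ≡ 13 (mod 18)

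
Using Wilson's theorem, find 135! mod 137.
(136)! = (135)! × (136) ≡ -1 mod 137. So (135)! ≡ -1 × (136)^(-1) ≡ (-1)×(-1) = 1 mod 137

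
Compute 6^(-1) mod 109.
Since 109 is prime, by Fermat 6^(-1) ≡ 6^{107} ≡ 91 mod 109. Verify: 6 × 91 = 546 ≡ 1 mod 109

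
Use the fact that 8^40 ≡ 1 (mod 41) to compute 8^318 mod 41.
By Fermat: 8^{40} ≡ 1 (mod 41). 318 ≡ 38 (mod 40). So 8^{318} ≡ 8^{38} ≡ 25 (mod 41)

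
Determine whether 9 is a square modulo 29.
By Euler's criterion: 9^{14} ≡ 1 (mod 29). Since this equals 1, 9 is a QR.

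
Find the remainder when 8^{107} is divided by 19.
By Fermat: 8^{18} ≡ 1 mod 19. 107 = 5×18 + 17. So 8^{107} ≡ 8^{17} ≡ 12 mod 19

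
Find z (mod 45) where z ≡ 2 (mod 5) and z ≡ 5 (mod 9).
M = 5 × 9 = 45. M₁ = 9, y₁ ≡ 4 (mod 5). M₂ = 5, y₂ ≡ 2 (mod 9). z = 2×9×4 + 5×5×2 ≡ 32 (mod 45)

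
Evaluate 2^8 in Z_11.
By repeated squaring mod 11: 2^{1}≡2, 2^{2}≡4, 2^{4}≡5, 2^{8}≡3. So 2^{8} ≡ 3 mod 11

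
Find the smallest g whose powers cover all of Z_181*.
g = 2. Powers: [2, 4, 8, 16, 32, 64, ...] generates all 180 non-zero residues.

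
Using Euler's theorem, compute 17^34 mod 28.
By Euler: 17^{12} ≡ 1 (mod 28) since gcd(17, 28) = 1. 34 = 2×12 + 10. So 17^{34} ≡ 17^{10} ≡ 25 (mod 28)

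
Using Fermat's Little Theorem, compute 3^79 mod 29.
By Fermat: 3^{28} ≡ 1 (mod 29). 79 = 2×28 + 23. So 3^{79} ≡ 3^{23} ≡ 8 (mod 29)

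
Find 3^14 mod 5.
Using Fermat: 3^{4} ≡ 1 mod 5. 14 ≡ 2 mod 4. So 3^{14} ≡ 3^{2} ≡ 4 mod 5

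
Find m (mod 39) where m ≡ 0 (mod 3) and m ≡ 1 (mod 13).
M = 3 × 13 = 39. M₁ = 13, y₁ ≡ 1 (mod 3). M₂ = 3, y₂ ≡ 9 (mod 13). m = 0×13×1 + 1×3×9 ≡ 27 (mod 39)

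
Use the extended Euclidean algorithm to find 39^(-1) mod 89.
Extended GCD: 39(16) + 89(-7) = 1. So 39^(-1) ≡ 16 mod 89. Verify: 39 × 16 = 624 ≡ 1 mod 89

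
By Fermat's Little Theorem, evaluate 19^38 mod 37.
By Fermat: 19^{36} ≡ 1 (mod 37). So 19^{38} = 19^{36} · 19^{2} ≡ 19^{2} ≡ 28 (mod 37)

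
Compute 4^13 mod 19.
By repeated squaring mod 19: 4^{1}≡4, 4^{2}≡16, 4^{4}≡9, 4^{8}≡5. Then 4^{13} = 4^{8+4+1} ≡ 5 × 9 × 4 ≡ 9 mod 19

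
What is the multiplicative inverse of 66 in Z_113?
Since 113 is prime, by Fermat 66^(-1) ≡ 66^{111} ≡ 12 (mod 113). Verify: 66 × 12 = 792 ≡ 1 (mod 113)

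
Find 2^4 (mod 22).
2^{4} = 16 ≡ 16 (mod 22)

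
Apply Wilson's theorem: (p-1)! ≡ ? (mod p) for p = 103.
By Wilson's theorem, (102)! ≡ -1 ≡ 102 (mod 103)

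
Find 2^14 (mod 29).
By repeated squaring (mod 29): 2^{1}≡2, 2^{2}≡4, 2^{4}≡16, 2^{8}≡24. Then 2^{14} = 2^{8+4+2} ≡ 24 × 16 × 4 ≡ 28 (mod 29)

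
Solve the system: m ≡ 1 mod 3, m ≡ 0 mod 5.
M = 3 × 5 = 15. M₁ = 5, y₁ ≡ 2 mod 3. M₂ = 3, y₂ ≡ 2 mod 5. m = 1×5×2 + 0×3×2 ≡ 10 mod 15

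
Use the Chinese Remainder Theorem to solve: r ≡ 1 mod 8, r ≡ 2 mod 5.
M = 8 × 5 = 40. M₁ = 5, y₁ ≡ 5 mod 8. M₂ = 8, y₂ ≡ 2 mod 5. r = 1×5×5 + 2×8×2 ≡ 17 mod 40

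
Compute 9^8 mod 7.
Using Fermat: 9^{6} ≡ 1 (mod 7). 8 ≡ 2 (mod 6). So 9^{8} ≡ 9^{2} ≡ 4 (mod 7)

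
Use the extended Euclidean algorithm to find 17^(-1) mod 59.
Extended GCD: 17(7) + 59(-2) = 1. So 17^(-1) ≡ 7 (mod 59). Verify: 17 × 7 = 119 ≡ 1 (mod 59)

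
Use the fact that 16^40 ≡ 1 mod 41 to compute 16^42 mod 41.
By Fermat: 16^{40} ≡ 1 mod 41. So 16^{42} = 16^{40} · 16^{2} ≡ 16^{2} ≡ 10 mod 41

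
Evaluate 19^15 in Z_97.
By repeated squaring mod 97: 19^{1}≡19, 19^{2}≡70, 19^{4}≡50, 19^{8}≡75. Then 19^{15} = 19^{8+4+2+1} ≡ 75 × 50 × 70 × 19 ≡ 51 mod 97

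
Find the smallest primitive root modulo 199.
g = 3. For each prime q|198: 3^{99}≡198, 3^{66}≡106, 3^{18}≡125, none ≡ 1, so ord_199(3) = 198 and 3 is a primitive root.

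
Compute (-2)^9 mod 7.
Using Fermat: (-2)^{6} ≡ 1 mod 7. 9 ≡ 3 mod 6. So (-2)^{9} ≡ (-2)^{3} ≡ 6 mod 7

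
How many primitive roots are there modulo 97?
A prime p has φ(p-1) primitive roots; here φ(96) = 32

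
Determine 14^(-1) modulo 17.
Since 17 is prime, by Fermat 14^(-1) ≡ 14^{15} ≡ 11 mod 17. Verify: 14 × 11 = 154 ≡ 1 mod 17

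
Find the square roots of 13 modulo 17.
The square roots of 13 mod 17 are 8 and 9. Verify: 8² = 64 ≡ 13 (mod 17)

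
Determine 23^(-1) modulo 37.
Since 37 is prime, by Fermat 23^(-1) ≡ 23^{35} ≡ 29 (mod 37). Verify: 23 × 29 = 667 ≡ 1 (mod 37)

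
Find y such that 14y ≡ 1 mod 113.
Since 113 is prime, by Fermat 14^(-1) ≡ 14^{111} ≡ 105 mod 113. Verify: 14 × 105 = 1470 ≡ 1 mod 113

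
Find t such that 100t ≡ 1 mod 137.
Since 137 is prime, by Fermat 100^(-1) ≡ 100^{135} ≡ 37 mod 137. Verify: 100 × 37 = 3700 ≡ 1 mod 137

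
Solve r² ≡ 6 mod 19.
The square roots of 6 mod 19 are 5 and 14. Verify: 5² = 25 ≡ 6 mod 19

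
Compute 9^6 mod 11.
By repeated squaring (mod 11): 9^{1}≡9, 9^{2}≡4, 9^{4}≡5. Then 9^{6} = 9^{4+2} ≡ 5 × 4 ≡ 9 (mod 11)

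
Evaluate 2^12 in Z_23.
By repeated squaring (mod 23): 2^{1}≡2, 2^{2}≡4, 2^{4}≡16, 2^{8}≡3. Then 2^{12} = 2^{8+4} ≡ 3 × 16 ≡ 2 (mod 23)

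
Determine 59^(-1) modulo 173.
Since 173 is prime, by Fermat 59^(-1) ≡ 59^{171} ≡ 44 (mod 173). Verify: 59 × 44 = 2596 ≡ 1 (mod 173)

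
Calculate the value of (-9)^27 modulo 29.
By repeated squaring mod 29: (-9)^{1}≡20, (-9)^{2}≡23, (-9)^{4}≡7, (-9)^{8}≡20, (-9)^{16}≡23. Then (-9)^{27} = (-9)^{16+8+2+1} ≡ 23 × 20 × 23 × 20 ≡ 16 mod 29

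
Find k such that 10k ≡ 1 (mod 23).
Since 23 is prime, by Fermat 10^(-1) ≡ 10^{21} ≡ 7 (mod 23). Verify: 10 × 7 = 70 ≡ 1 (mod 23)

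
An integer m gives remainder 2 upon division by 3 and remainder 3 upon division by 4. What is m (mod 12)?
M = 3 × 4 = 12. M₁ = 4, y₁ ≡ 1 (mod 3). M₂ = 3, y₂ ≡ 3 (mod 4). m = 2×4×1 + 3×3×3 ≡ 11 (mod 12)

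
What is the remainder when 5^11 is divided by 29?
By repeated squaring (mod 29): 5^{1}≡5, 5^{2}≡25, 5^{4}≡16, 5^{8}≡24. Then 5^{11} = 5^{8+2+1} ≡ 24 × 25 × 5 ≡ 13 (mod 29)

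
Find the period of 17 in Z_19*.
Powers of 17 mod 19: 17^1≡17, 17^2≡4, 17^3≡11, 17^4≡16, 17^5≡6, 17^6≡7, 17^7≡5, 17^8≡9, 17^9≡1. So the order of 17 is 9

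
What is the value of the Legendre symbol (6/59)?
(6/59) = 6^{29} mod 59 = -1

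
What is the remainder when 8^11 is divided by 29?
By repeated squaring mod 29: 8^{1}≡8, 8^{2}≡6, 8^{4}≡7, 8^{8}≡20. Then 8^{11} = 8^{8+2+1} ≡ 20 × 6 × 8 ≡ 3 mod 29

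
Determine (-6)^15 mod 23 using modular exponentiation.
By repeated squaring (mod 23): (-6)^{1}≡17, (-6)^{2}≡13, (-6)^{4}≡8, (-6)^{8}≡18. Then (-6)^{15} = (-6)^{8+4+2+1} ≡ 18 × 8 × 13 × 17 ≡ 15 (mod 23)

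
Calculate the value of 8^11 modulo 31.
By repeated squaring mod 31: 8^{1}≡8, 8^{2}≡2, 8^{4}≡4, 8^{8}≡16. Then 8^{11} = 8^{8+2+1} ≡ 16 × 2 × 8 ≡ 8 mod 31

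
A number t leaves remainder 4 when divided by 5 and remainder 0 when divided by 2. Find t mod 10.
M = 5 × 2 = 10. M₁ = 2, y₁ ≡ 3 mod 5. M₂ = 5, y₂ ≡ 1 mod 2. t = 4×2×3 + 0×5×1 ≡ 4 mod 10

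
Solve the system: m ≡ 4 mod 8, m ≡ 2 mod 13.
M = 8 × 13 = 104. M₁ = 13, y₁ ≡ 5 mod 8. M₂ = 8, y₂ ≡ 5 mod 13. m = 4×13×5 + 2×8×5 ≡ 28 mod 104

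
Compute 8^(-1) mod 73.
Since 73 is prime, by Fermat 8^(-1) ≡ 8^{71} ≡ 64 mod 73. Verify: 8 × 64 = 512 ≡ 1 mod 73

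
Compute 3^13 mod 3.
By repeated squaring mod 3: 3^{1}≡0, 3^{2}≡0, 3^{4}≡0, 3^{8}≡0. Then 3^{13} = 3^{8+4+1} ≡ 0 × 0 × 0 ≡ 0 mod 3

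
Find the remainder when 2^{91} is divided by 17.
By Fermat: 2^{16} ≡ 1 (mod 17). 91 = 5×16 + 11. So 2^{91} ≡ 2^{11} ≡ 8 (mod 17)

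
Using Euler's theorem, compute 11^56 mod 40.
By Euler: 11^{16} ≡ 1 mod 40 since gcd(11, 40) = 1. 56 = 3×16 + 8. So 11^{56} ≡ 11^{8} ≡ 1 mod 40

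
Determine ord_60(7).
Powers of 7 mod 60: 7^1≡7, 7^2≡49, 7^3≡43, 7^4≡1. Order = 4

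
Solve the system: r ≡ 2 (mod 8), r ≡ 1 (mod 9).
M = 8 × 9 = 72. M₁ = 9, y₁ ≡ 1 (mod 8). M₂ = 8, y₂ ≡ 8 (mod 9). r = 2×9×1 + 1×8×8 ≡ 10 (mod 72)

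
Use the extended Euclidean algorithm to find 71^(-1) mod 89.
Extended GCD: 71(-5) + 89(4) = 1. So 71^(-1) ≡ -5 ≡ 84 mod 89. Verify: 71 × 84 = 5964 ≡ 1 mod 89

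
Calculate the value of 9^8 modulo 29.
By repeated squaring mod 29: 9^{1}≡9, 9^{2}≡23, 9^{4}≡7, 9^{8}≡20. So 9^{8} ≡ 20 mod 29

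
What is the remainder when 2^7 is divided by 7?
Using Fermat: 2^{6} ≡ 1 mod 7. 7 ≡ 1 mod 6. So 2^{7} ≡ 2^{1} ≡ 2 mod 7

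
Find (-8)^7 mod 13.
By repeated squaring mod 13: (-8)^{1}≡5, (-8)^{2}≡12, (-8)^{4}≡1. Then (-8)^{7} = (-8)^{4+2+1} ≡ 1 × 12 × 5 ≡ 8 mod 13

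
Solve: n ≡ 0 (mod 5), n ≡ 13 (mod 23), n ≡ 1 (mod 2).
M = 5 × 23 × 2 = 230. M₁ = 46, y₁ ≡ 1 (mod 5). M₂ = 10, y₂ ≡ 7 (mod 23). M₃ = 115, y₃ ≡ 1 (mod 2). n = 0×46×1 + 13×10×7 + 1×115×1 ≡ 105 (mod 230)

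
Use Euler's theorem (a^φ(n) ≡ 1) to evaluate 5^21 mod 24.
By Euler: 5^{8} ≡ 1 mod 24 since gcd(5, 24) = 1. 21 = 2×8 + 5. So 5^{21} ≡ 5^{5} ≡ 5 mod 24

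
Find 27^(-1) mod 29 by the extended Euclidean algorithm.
Extended GCD: 27(14) + 29(-13) = 1. So 27^(-1) ≡ 14 mod 29. Verify: 27 × 14 = 378 ≡ 1 mod 29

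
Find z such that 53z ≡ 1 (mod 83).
Since 83 is prime, by Fermat 53^(-1) ≡ 53^{81} ≡ 47 (mod 83). Verify: 53 × 47 = 2491 ≡ 1 (mod 83)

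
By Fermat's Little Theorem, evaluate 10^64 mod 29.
By Fermat: 10^{28} ≡ 1 (mod 29). 64 = 2×28 + 8. So 10^{64} ≡ 10^{8} ≡ 25 (mod 29)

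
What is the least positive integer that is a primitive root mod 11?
g = 2. Powers: [2, 4, 8, 5, 10, 9, 7, 3, 6, ...] generates all 10 non-zero residues.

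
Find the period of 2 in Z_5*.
Powers of 2 mod 5: 2^1≡2, 2^2≡4, 2^3≡3, 2^4≡1. Order = 4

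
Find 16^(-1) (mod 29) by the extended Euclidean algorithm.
Extended GCD: 16(-9) + 29(5) = 1. So 16^(-1) ≡ -9 ≡ 20 (mod 29). Verify: 16 × 20 = 320 ≡ 1 (mod 29)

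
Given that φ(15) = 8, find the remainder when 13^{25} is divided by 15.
By Euler: 13^{8} ≡ 1 mod 15 since gcd(13, 15) = 1. 25 = 3×8 + 1. So 13^{25} ≡ 13^{1} ≡ 13 mod 15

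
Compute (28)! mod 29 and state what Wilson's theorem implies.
(28)! mod 29 = 28. Since this equals -1 (mod 29), Wilson confirms 29 is prime.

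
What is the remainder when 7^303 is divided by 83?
Using Fermat: 7^{82} ≡ 1 (mod 83). 303 ≡ 57 (mod 82). So 7^{303} ≡ 7^{57} ≡ 51 (mod 83)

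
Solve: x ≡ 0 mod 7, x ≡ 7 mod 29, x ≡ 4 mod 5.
M = 7 × 29 × 5 = 1015. M₁ = 145, y₁ ≡ 3 mod 7. M₂ = 35, y₂ ≡ 5 mod 29. M₃ = 203, y₃ ≡ 2 mod 5. x = 0×145×3 + 7×35×5 + 4×203×2 ≡ 819 mod 1015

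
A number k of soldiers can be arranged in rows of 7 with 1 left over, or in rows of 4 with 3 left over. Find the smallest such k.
M = 7 × 4 = 28. M₁ = 4, y₁ ≡ 2 (mod 7). M₂ = 7, y₂ ≡ 3 (mod 4). k = 1×4×2 + 3×7×3 ≡ 15 (mod 28)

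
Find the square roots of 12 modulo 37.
The square roots of 12 mod 37 are 7 and 30. Verify: 7² = 49 ≡ 12 mod 37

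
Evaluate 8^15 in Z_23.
By repeated squaring mod 23: 8^{1}≡8, 8^{2}≡18, 8^{4}≡2, 8^{8}≡4. Then 8^{15} = 8^{8+4+2+1} ≡ 4 × 2 × 18 × 8 ≡ 2 mod 23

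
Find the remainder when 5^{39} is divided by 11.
By Fermat: 5^{10} ≡ 1 mod 11. 39 = 3×10 + 9. So 5^{39} ≡ 5^{9} ≡ 9 mod 11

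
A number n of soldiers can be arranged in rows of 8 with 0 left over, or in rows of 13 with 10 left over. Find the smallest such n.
M = 8 × 13 = 104. M₁ = 13, y₁ ≡ 5 mod 8. M₂ = 8, y₂ ≡ 5 mod 13. n = 0×13×5 + 10×8×5 ≡ 88 mod 104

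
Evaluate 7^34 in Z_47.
By repeated squaring (mod 47): 7^{1}≡7, 7^{2}≡2, 7^{4}≡4, 7^{8}≡16, 7^{16}≡21, 7^{32}≡18. Then 7^{34} = 7^{32+2} ≡ 18 × 2 ≡ 36 (mod 47)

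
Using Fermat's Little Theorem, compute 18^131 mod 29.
By Fermat: 18^{28} ≡ 1 (mod 29). 131 = 4×28 + 19. So 18^{131} ≡ 18^{19} ≡ 14 (mod 29)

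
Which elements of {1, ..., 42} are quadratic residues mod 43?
Quadratic residues modulo 43: {1, 4, 6, 9, 10, 11, 13, 14, 15, 16, 17, 21, 23, 24, 25, 31, 35, 36, 38, 40, 41}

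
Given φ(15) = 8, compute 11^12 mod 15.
By Euler: 11^{8} ≡ 1 mod 15 since gcd(11, 15) = 1. 12 = 1×8 + 4. So 11^{12} ≡ 11^{4} ≡ 1 mod 15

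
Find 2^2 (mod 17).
2^{2} = 4 ≡ 4 (mod 17)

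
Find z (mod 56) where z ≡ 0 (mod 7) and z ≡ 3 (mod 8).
M = 7 × 8 = 56. M₁ = 8, y₁ ≡ 1 (mod 7). M₂ = 7, y₂ ≡ 7 (mod 8). z = 0×8×1 + 3×7×7 ≡ 35 (mod 56)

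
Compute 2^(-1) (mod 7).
Since 7 is prime, by Fermat 2^(-1) ≡ 2^{5} ≡ 4 (mod 7). Verify: 2 × 4 = 8 ≡ 1 (mod 7)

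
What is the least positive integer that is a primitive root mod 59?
g = 2. Powers: [2, 4, 8, 16, 32, 5, 10, 20, ...] generates all 58 non-zero residues.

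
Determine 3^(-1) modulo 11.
Since 11 is prime, by Fermat 3^(-1) ≡ 3^{9} ≡ 4 (mod 11). Verify: 3 × 4 = 12 ≡ 1 (mod 11)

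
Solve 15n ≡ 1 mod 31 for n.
Since 31 is prime, by Fermat 15^(-1) ≡ 15^{29} ≡ 29 mod 31. Verify: 15 × 29 = 435 ≡ 1 mod 31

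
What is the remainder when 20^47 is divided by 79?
By repeated squaring mod 79: 20^{1}≡20, 20^{2}≡5, 20^{4}≡25, 20^{8}≡72, 20^{16}≡49, 20^{32}≡31. Then 20^{47} = 20^{32+8+4+2+1} ≡ 31 × 72 × 25 × 5 × 20 ≡ 72 mod 79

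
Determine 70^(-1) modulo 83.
Since 83 is prime, by Fermat 70^(-1) ≡ 70^{81} ≡ 51 (mod 83). Verify: 70 × 51 = 3570 ≡ 1 (mod 83)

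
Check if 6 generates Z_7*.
6^{2} ≡ 1 (mod 7) and 2 < 6, so ord_7(6) = 2 ≠ 6 and 6 is not a primitive root.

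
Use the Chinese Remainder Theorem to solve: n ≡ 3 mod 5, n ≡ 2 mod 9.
M = 5 × 9 = 45. M₁ = 9, y₁ ≡ 4 mod 5. M₂ = 5, y₂ ≡ 2 mod 9. n = 3×9×4 + 2×5×2 ≡ 38 mod 45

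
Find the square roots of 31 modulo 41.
The square roots of 31 mod 41 are 20 and 21. Verify: 20² = 400 ≡ 31 (mod 41)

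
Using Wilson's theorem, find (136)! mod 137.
By Wilson's theorem, (136)! ≡ -1 ≡ 136 mod 137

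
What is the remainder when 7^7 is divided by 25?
By repeated squaring mod 25: 7^{1}≡7, 7^{2}≡24, 7^{4}≡1. Then 7^{7} = 7^{4+2+1} ≡ 1 × 24 × 7 ≡ 18 mod 25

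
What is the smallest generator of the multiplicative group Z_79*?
g = 3. Powers: [3, 9, 27, 2, 6, 18, 54, 4, 12, ...] generates all 78 non-zero residues.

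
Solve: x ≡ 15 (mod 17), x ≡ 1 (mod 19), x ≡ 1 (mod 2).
M = 17 × 19 × 2 = 646. M₁ = 38, y₁ ≡ 13 (mod 17). M₂ = 34, y₂ ≡ 14 (mod 19). M₃ = 323, y₃ ≡ 1 (mod 2). x = 15×38×13 + 1×34×14 + 1×323×1 ≡ 457 (mod 646)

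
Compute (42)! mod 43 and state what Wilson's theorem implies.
(42)! mod 43 = 42. Since this equals -1 mod 43, Wilson confirms 43 is prime.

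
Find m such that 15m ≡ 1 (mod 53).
Since 53 is prime, by Fermat 15^(-1) ≡ 15^{51} ≡ 46 (mod 53). Verify: 15 × 46 = 690 ≡ 1 (mod 53)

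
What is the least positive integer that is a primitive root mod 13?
g = 2. Powers: [2, 4, 8, 3, 6, 12, 11, 9, 5, ...] generates all 12 non-zero residues.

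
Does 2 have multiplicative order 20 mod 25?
Powers of 2 mod 25: 2^1≡2, 2^2≡4, 2^3≡8, 2^4≡16, 2^5≡7, 2^6≡14, 2^7≡3, 2^8≡6, 2^9≡12, 2^10≡24, 2^11≡23, 2^12≡21, 2^13≡17, 2^14≡9, 2^15≡18, 2^16≡11, 2^17≡22, 2^18≡19, 2^19≡13, 2^20≡1. First k with 2^k≡1 is k=20. Yes, ord_25(2) = 20.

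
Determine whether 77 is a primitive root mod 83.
77^{41} ≡ 1 mod 83 and 41 < 82, so ord_83(77) = 41 ≠ 82 and 77 is not a primitive root.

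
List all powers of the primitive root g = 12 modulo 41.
12^1, 12^2, ..., 12^{40} mod 41: [12, 21, 6, 31, 3, 36, 22, 18, 11, 9, 26, 25, 13, 33, 27, 37, 34, 39, 17, 40, 29, 20, 35, 10, 38, 5, 19, 23, 30, 32, 15, 16, 28, 8, 14, 4, 7, 2, 24, 1]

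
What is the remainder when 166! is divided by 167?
By Wilson's theorem, (166)! ≡ -1 ≡ 166 mod 167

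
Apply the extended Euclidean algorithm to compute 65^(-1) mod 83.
Extended GCD: 65(23) + 83(-18) = 1. So 65^(-1) ≡ 23 mod 83. Verify: 65 × 23 = 1495 ≡ 1 mod 83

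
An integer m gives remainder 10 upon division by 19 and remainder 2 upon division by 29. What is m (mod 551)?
M = 19 × 29 = 551. M₁ = 29, y₁ ≡ 2 (mod 19). M₂ = 19, y₂ ≡ 26 (mod 29). m = 10×29×2 + 2×19×26 ≡ 466 (mod 551)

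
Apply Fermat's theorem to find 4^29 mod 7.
By Fermat: 4^{6} ≡ 1 mod 7. 29 = 4×6 + 5. So 4^{29} ≡ 4^{5} ≡ 2 mod 7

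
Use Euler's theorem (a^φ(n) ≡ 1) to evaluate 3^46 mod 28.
By Euler: 3^{12} ≡ 1 (mod 28) since gcd(3, 28) = 1. 46 = 3×12 + 10. So 3^{46} ≡ 3^{10} ≡ 25 (mod 28)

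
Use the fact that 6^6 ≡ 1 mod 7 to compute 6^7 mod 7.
By Fermat: 6^{6} ≡ 1 mod 7. So 6^{7} = 6^{6} · 6^{1} ≡ 6^{1} ≡ 6 mod 7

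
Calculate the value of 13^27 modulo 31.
By repeated squaring (mod 31): 13^{1}≡13, 13^{2}≡14, 13^{4}≡10, 13^{8}≡7, 13^{16}≡18. Then 13^{27} = 13^{16+8+2+1} ≡ 18 × 7 × 14 × 13 ≡ 23 (mod 31)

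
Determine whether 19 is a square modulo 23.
By Euler's criterion: 19^{11} ≡ 22 mod 23. Since this equals -1 (≡ 22), 19 is not a QR.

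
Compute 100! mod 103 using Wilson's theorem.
(102)! = (100)! × (101) × (102) ≡ -1 mod 103. So (100)! ≡ -1 × [(102)(101)]^(-1) ≡ 51 mod 103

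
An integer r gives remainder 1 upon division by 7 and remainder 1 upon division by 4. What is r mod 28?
M = 7 × 4 = 28. M₁ = 4, y₁ ≡ 2 mod 7. M₂ = 7, y₂ ≡ 3 mod 4. r = 1×4×2 + 1×7×3 ≡ 1 mod 28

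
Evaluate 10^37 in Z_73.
By repeated squaring (mod 73): 10^{1}≡10, 10^{2}≡27, 10^{4}≡72, 10^{8}≡1, 10^{16}≡1, 10^{32}≡1. Then 10^{37} = 10^{32+4+1} ≡ 1 × 72 × 10 ≡ 63 (mod 73)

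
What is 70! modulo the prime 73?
(72)! = (70)! × (71) × (72) ≡ -1 mod 73. So (70)! ≡ -1 × [(72)(71)]^(-1) ≡ 36 mod 73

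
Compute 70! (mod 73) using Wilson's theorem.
(72)! = (70)! × (71) × (72) ≡ -1 (mod 73). So (70)! ≡ -1 × [(72)(71)]^(-1) ≡ 36 (mod 73)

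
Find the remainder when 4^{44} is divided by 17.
By Fermat: 4^{16} ≡ 1 (mod 17). 44 = 2×16 + 12. So 4^{44} ≡ 4^{12} ≡ 1 (mod 17)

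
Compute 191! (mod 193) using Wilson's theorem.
(192)! = (191)! × (192) ≡ -1 (mod 193). So (191)! ≡ -1 × (192)^(-1) ≡ (-1)×(-1) = 1 (mod 193)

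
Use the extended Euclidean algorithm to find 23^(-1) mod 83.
Extended GCD: 23(-18) + 83(5) = 1. So 23^(-1) ≡ -18 ≡ 65 mod 83. Verify: 23 × 65 = 1495 ≡ 1 mod 83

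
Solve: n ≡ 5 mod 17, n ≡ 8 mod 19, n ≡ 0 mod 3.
M = 17 × 19 × 3 = 969. M₁ = 57, y₁ ≡ 3 mod 17. M₂ = 51, y₂ ≡ 3 mod 19. M₃ = 323, y₃ ≡ 2 mod 3. n = 5×57×3 + 8×51×3 + 0×323×2 ≡ 141 mod 969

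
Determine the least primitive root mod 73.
g = 5. Powers: [5, 25, 52, 41, 59, 3, 15, 2, 10, ...] generates all 72 non-zero residues.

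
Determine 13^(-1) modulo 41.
Since 41 is prime, by Fermat 13^(-1) ≡ 13^{39} ≡ 19 mod 41. Verify: 13 × 19 = 247 ≡ 1 mod 41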